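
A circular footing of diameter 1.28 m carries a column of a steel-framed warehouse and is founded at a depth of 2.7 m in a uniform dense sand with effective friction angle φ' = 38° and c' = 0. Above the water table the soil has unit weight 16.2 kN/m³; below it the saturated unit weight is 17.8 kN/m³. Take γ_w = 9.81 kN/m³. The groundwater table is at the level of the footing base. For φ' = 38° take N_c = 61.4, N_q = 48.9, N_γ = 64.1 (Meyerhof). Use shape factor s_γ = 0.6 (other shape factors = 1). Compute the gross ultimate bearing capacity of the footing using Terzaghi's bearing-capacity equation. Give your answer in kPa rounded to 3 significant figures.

Effective surcharge at the founding depth q = γ·D_f = 16.2 × 2.7 = 43.74 kPa.
The water table coincides with the base, so in the self-weight term γ → γ' = 7.99 kN/m³.
q_ult = q·N_q + 0.5·γ·B·N_γ·s_γ
     = 43.74 × 48.9 + 0.5 × 7.99 × 1.28 × 64.1 × 0.6
     = 2138.9 + 196.67 = 2335.6 kPa.

q_ult ≈ 2340 kPa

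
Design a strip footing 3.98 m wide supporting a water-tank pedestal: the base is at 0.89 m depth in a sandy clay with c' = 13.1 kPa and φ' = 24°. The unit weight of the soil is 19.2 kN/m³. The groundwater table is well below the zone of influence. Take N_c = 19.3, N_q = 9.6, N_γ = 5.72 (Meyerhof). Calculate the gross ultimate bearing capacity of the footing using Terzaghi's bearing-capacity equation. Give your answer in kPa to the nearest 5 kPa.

q_ult ≈ 635 kPa

Overburden at base level: q = 19.2 × 0.89 = 17.088 kPa.
Cohesion term c·N_c = 13.1 × 19.3 = 252.83 kPa; surcharge term q·N_q = 17.088 × 9.6 = 164.04 kPa; self-weight term 0.5·γ·B·N_γ = 0.5 × 19.2 × 3.98 × 5.72 = 218.55 kPa.
q_ult = 252.83 + 164.04 + 218.55 = 635.42 kPa.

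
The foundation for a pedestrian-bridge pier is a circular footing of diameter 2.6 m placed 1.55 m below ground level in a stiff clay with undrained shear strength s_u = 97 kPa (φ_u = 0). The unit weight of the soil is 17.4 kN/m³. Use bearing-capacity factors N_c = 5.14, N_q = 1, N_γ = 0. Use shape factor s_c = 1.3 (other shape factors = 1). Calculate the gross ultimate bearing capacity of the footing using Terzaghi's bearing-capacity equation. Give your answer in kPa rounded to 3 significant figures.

q_ult ≈ 675 kPa

Overburden at base level: q = 17.4 × 1.55 = 26.97 kPa.
Cohesion term c·N_c·s_c = 97 × 5.14 × 1.3 = 648.15 kPa; surcharge term q·N_q = 26.97 × 1 = 26.97 kPa.
q_ult = 648.15 + 26.97 = 675.12 kPa.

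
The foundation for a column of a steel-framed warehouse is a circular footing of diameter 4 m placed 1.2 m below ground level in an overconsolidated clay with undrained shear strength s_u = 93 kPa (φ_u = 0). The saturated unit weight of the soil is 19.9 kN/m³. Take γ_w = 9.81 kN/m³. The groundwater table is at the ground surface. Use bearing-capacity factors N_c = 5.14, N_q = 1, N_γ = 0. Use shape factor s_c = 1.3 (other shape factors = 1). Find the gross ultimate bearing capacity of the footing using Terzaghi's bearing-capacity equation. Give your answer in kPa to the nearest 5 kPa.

γ' = 19.9 − 9.81 = 10.09 kN/m³ (submerged throughout). q = 10.09 × 1.2 = 12.108 kPa.
c·N_c·s_c = 93 × 5.14 × 1.3 = 621.43 kPa
q·N_q = 12.108 × 1 = 12.108 kPa
q_ult = 621.43 + 12.108 = 633.53 kPa.

q_ult ≈ 635 kPa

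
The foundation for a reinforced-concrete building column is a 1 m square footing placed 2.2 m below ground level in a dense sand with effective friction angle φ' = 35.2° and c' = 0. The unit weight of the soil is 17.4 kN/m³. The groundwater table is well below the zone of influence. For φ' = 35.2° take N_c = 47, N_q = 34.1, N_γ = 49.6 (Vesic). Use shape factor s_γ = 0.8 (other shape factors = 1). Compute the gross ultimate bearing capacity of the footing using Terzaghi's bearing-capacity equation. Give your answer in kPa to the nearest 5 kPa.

q = γ·D_f = 17.4 × 2.2 = 38.28 kPa.
q·N_q = 38.28 × 34.1 = 1305.3 kPa
0.5·γ·B·N_γ·s_γ = 0.5 × 17.4 × 1 × 49.6 × 0.8 = 345.22 kPa
q_ult = 1305.3 + 345.22 = 1650.6 kPa.

q_ult ≈ 1650 kPa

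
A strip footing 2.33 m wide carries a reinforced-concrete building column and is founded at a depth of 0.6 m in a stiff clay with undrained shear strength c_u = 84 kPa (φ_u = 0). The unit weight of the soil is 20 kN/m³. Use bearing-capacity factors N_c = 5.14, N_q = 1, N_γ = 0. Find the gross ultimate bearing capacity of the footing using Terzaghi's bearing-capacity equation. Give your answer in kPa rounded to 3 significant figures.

q_ult ≈ 444 kPa

Effective surcharge at the founding depth q = γ·D_f = 20 × 0.6 = 12 kPa.
q_ult = c·N_c + q·N_q
     = 84 × 5.14 + 12 × 1
     = 431.76 + 12 = 443.76 kPa.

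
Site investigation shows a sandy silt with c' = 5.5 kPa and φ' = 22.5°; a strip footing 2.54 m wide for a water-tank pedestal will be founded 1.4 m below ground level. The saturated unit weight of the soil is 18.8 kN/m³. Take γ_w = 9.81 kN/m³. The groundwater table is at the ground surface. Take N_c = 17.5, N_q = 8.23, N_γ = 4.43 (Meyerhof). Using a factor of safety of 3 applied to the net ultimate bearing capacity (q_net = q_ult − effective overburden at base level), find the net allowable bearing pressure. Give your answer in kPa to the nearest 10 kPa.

With the water table at the surface the whole profile is submerged: γ' = 18.8 − 9.81 = 8.99 kN/m³, so q = γ'·D_f = 12.586 kPa; the same γ' applies in the ½γBN_γ term.
q_ult = c·N_c + q·N_q + 0.5·γ·B·N_γ
     = 5.5 × 17.5 + 12.586 × 8.23 + 0.5 × 8.99 × 2.54 × 4.43
     = 96.25 + 103.58 + 50.579 = 250.41 kPa.
Net ultimate: q_net = 250.41 − 12.586 = 237.83 kPa.
q_all(net) = 237.83 / 3 = 79.275 kPa.

q_all(net) ≈ 80 kPa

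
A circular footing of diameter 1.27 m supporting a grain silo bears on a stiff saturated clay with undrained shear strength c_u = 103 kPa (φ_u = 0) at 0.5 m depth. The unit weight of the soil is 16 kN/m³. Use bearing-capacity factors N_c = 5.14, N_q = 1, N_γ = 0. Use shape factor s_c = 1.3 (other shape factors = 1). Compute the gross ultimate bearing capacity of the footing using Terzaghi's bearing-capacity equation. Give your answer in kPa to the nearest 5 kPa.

q_ult ≈ 695 kPa

q = γ·D_f = 16 × 0.5 = 8 kPa.
c·N_c·s_c = 103 × 5.14 × 1.3 = 688.25 kPa
q·N_q = 8 × 1 = 8 kPa
q_ult = 688.25 + 8 = 696.25 kPa.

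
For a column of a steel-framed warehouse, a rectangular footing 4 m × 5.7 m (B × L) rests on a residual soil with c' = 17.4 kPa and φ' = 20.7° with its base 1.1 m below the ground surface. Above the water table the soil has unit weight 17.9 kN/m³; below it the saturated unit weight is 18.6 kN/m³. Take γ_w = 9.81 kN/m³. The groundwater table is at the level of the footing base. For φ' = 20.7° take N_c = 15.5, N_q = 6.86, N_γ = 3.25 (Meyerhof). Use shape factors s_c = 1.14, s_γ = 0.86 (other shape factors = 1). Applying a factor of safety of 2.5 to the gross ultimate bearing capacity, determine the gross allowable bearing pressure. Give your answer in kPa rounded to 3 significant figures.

Overburden at base level: q = 17.9 × 1.1 = 19.69 kPa.
Below the base the soil is submerged, so the ½γBN_γ term uses γ' = 18.6 − 9.81 = 8.79 kN/m³.
Cohesion term c·N_c·s_c = 17.4 × 15.5 × 1.14 = 307.46 kPa; surcharge term q·N_q = 19.69 × 6.86 = 135.07 kPa; self-weight term 0.5·γ·B·N_γ·s_γ = 0.5 × 8.79 × 4 × 3.25 × 0.86 = 49.136 kPa.
q_ult = 307.46 + 135.07 + 49.136 = 491.67 kPa.
q_all = q_ult / FS = 491.67 / 2.5 = 196.67 kPa.

q_all ≈ 197 kPa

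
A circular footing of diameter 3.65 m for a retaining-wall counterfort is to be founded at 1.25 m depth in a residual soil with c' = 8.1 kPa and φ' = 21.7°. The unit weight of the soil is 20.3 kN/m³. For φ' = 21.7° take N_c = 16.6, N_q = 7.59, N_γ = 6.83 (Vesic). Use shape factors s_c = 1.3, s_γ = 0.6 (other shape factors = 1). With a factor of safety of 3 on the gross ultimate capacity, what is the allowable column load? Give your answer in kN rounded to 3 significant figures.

Overburden at base level: q = 20.3 × 1.25 = 25.375 kPa.
Cohesion term c·N_c·s_c = 8.1 × 16.6 × 1.3 = 174.8 kPa; surcharge term q·N_q = 25.375 × 7.59 = 192.6 kPa; self-weight term 0.5·γ·B·N_γ·s_γ = 0.5 × 20.3 × 3.65 × 6.83 × 0.6 = 151.82 kPa.
q_ult = 174.8 + 192.6 + 151.82 = 519.21 kPa.
Gross allowable pressure q_all = 519.21 / 3 = 173.07 kPa.
Footing area = 10.4635 m², so allowable column load = 173.07 × 10.4635 = 1810.9 kN.

P_all ≈ 1810 kN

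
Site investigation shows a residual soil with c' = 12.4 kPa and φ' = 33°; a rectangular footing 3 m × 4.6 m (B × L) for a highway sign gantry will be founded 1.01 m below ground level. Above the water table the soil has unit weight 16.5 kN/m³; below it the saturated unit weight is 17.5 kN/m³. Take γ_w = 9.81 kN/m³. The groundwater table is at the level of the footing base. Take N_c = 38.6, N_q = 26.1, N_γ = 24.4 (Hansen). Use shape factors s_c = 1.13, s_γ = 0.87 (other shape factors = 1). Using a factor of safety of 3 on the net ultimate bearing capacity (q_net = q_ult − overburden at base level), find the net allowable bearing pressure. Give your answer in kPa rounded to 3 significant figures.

q = γ·D_f = 16.5 × 1.01 = 16.665 kPa.
For the ½γBN_γ term take γ' = 17.5 − 9.81 = 7.69 kN/m³ (soil below base is submerged).
c·N_c·s_c = 12.4 × 38.6 × 1.13 = 540.86 kPa
q·N_q = 16.665 × 26.1 = 434.96 kPa
0.5·γ·B·N_γ·s_γ = 0.5 × 7.69 × 3 × 24.4 × 0.87 = 244.86 kPa
q_ult = 540.86 + 434.96 + 244.86 = 1220.7 kPa.
q_net = 1220.7 − 16.665 = 1204 kPa.
q_all(net) = 1204 / 3 = 401.34 kPa.

q_all(net) ≈ 401 kPa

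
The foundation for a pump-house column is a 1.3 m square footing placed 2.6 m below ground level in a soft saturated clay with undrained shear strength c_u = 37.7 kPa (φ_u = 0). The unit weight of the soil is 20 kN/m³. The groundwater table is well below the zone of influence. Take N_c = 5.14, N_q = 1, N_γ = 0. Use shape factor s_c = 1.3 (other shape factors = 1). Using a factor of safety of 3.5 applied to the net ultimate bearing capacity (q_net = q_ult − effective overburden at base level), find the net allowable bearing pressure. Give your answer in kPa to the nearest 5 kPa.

q_all(net) ≈ 70 kPa

Effective surcharge at the founding depth q = γ·D_f = 20 × 2.6 = 52 kPa.
q_ult = c·N_c·s_c + q·N_q
     = 37.7 × 5.14 × 1.3 + 52 × 1
     = 251.91 + 52 = 303.91 kPa.
Net ultimate: q_net = 303.91 − 52 = 251.91 kPa.
q_all(net) = 251.91 / 3.5 = 71.975 kPa.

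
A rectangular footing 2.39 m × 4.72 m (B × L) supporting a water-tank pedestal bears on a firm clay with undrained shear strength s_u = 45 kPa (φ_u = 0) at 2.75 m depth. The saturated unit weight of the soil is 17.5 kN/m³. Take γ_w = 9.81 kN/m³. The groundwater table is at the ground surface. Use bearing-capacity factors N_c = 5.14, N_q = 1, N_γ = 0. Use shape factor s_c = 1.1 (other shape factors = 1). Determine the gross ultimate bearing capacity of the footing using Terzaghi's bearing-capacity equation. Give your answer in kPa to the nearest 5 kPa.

q_ult ≈ 275 kPa

γ' = 17.5 − 9.81 = 7.69 kN/m³ (submerged throughout). q = 7.69 × 2.75 = 21.147 kPa.
c·N_c·s_c = 45 × 5.14 × 1.1 = 254.43 kPa
q·N_q = 21.147 × 1 = 21.147 kPa
q_ult = 254.43 + 21.147 = 275.58 kPa.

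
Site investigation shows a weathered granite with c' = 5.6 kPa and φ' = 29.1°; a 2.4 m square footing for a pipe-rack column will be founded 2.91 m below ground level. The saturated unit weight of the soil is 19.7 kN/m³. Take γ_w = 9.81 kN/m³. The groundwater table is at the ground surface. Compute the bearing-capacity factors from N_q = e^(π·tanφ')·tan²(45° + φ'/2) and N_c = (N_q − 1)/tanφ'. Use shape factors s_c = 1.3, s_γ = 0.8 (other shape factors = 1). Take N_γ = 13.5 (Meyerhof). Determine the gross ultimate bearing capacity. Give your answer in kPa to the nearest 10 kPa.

tan29.1° = 0.5566, so N_q = e^(π×0.5566)·tan²(59.55°) = 5.746 × 2.894 = 16.63.
N_c = (16.63 − 1)/tan29.1° = 28.08.
With the water table at the surface the whole profile is submerged: γ' = 19.7 − 9.81 = 9.89 kN/m³, so q = γ'·D_f = 28.78 kPa; the same γ' applies in the ½γBN_γ term.
q_ult = c·N_c·s_c + q·N_q + 0.5·γ·B·N_γ·s_γ
     = 5.6 × 28.078 × 1.3 + 28.78 × 16.628 + 0.5 × 9.89 × 2.4 × 13.5 × 0.8
     = 204.41 + 478.55 + 128.17 = 811.13 kPa.

q_ult ≈ 810 kPa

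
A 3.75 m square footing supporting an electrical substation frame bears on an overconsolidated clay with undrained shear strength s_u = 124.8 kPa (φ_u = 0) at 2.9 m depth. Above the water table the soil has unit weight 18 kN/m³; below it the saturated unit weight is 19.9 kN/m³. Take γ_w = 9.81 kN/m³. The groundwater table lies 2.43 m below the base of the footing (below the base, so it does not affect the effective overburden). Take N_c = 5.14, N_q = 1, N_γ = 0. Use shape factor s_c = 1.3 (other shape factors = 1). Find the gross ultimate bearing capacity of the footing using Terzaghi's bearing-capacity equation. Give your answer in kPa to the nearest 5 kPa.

q_ult ≈ 885 kPa

Effective surcharge at the founding depth q = γ·D_f = 18 × 2.9 = 52.2 kPa.
q_ult = c·N_c·s_c + q·N_q
     = 124.8 × 5.14 × 1.3 + 52.2 × 1
     = 833.91 + 52.2 = 886.11 kPa.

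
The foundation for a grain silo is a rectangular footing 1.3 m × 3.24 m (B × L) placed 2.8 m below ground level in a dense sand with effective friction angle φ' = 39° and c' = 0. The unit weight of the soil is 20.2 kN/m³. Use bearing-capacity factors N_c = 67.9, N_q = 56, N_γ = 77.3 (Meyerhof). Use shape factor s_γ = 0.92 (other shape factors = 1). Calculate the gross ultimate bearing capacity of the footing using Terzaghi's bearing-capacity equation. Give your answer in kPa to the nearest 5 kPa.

Effective surcharge at the founding depth q = γ·D_f = 20.2 × 2.8 = 56.56 kPa.
q_ult = q·N_q + 0.5·γ·B·N_γ·s_γ
     = 56.56 × 56 + 0.5 × 20.2 × 1.3 × 77.3 × 0.92
     = 3167.4 + 933.75 = 4101.1 kPa.

q_ult ≈ 4100 kPa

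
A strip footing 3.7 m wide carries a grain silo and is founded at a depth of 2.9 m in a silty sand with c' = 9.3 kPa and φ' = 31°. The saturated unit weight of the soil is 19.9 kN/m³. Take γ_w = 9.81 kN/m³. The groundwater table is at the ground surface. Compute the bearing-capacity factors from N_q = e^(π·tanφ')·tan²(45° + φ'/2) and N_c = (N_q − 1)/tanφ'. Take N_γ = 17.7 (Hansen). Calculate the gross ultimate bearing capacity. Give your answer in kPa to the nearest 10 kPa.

tan31° = 0.6009, so N_q = e^(π×0.6009)·tan²(60.5°) = 6.604 × 3.124 = 20.63.
N_c = (20.63 − 1)/tan31° = 32.67.
Water table at ground surface, so effective unit weight γ' = 19.9 − 9.81 = 10.09 kN/m³ is used throughout; overburden q = 10.09 × 2.9 = 29.261 kPa; the same γ' applies in the ½γBN_γ term.
Cohesion term c·N_c = 9.3 × 32.671 = 303.84 kPa; surcharge term q·N_q = 29.261 × 20.631 = 603.68 kPa; self-weight term 0.5·γ·B·N_γ = 0.5 × 10.09 × 3.7 × 17.7 = 330.4 kPa.
q_ult = 303.84 + 603.68 + 330.4 = 1237.9 kPa.

q_ult ≈ 1240 kPa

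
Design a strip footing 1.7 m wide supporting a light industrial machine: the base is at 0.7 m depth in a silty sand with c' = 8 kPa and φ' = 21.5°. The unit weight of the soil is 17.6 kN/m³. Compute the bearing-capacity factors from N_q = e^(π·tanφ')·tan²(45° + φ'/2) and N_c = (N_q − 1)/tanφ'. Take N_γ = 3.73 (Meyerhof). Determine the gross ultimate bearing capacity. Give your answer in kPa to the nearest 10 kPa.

q_ult ≈ 280 kPa

tan21.5° = 0.3939, so N_q = e^(π×0.3939)·tan²(55.75°) = 3.447 × 2.157 = 7.44.
N_c = (7.44 − 1)/tan21.5° = 16.34.
q = γ·D_f = 17.6 × 0.7 = 12.32 kPa.
c·N_c = 8 × 16.337 = 130.7 kPa
q·N_q = 12.32 × 7.4354 = 91.605 kPa
0.5·γ·B·N_γ = 0.5 × 17.6 × 1.7 × 3.73 = 55.801 kPa
q_ult = 130.7 + 91.605 + 55.801 = 278.1 kPa.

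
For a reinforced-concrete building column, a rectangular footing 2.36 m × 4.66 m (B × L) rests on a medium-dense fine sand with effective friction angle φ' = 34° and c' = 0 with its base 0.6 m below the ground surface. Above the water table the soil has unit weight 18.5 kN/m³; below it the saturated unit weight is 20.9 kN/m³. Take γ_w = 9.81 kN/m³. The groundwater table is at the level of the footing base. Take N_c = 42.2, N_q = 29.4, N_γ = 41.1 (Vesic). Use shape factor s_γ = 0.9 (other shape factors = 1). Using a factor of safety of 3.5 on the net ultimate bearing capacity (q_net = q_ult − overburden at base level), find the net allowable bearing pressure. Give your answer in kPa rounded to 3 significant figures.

Overburden at base level: q = 18.5 × 0.6 = 11.1 kPa.
Below the base the soil is submerged, so the ½γBN_γ term uses γ' = 20.9 − 9.81 = 11.09 kN/m³.
Surcharge term q·N_q = 11.1 × 29.4 = 326.34 kPa; self-weight term 0.5·γ·B·N_γ·s_γ = 0.5 × 11.09 × 2.36 × 41.1 × 0.9 = 484.06 kPa.
q_ult = 326.34 + 484.06 = 810.4 kPa.
q_net = 810.4 − 11.1 = 799.3 kPa.
q_all(net) = 799.3 / 3.5 = 228.37 kPa.

q_all(net) ≈ 228 kPa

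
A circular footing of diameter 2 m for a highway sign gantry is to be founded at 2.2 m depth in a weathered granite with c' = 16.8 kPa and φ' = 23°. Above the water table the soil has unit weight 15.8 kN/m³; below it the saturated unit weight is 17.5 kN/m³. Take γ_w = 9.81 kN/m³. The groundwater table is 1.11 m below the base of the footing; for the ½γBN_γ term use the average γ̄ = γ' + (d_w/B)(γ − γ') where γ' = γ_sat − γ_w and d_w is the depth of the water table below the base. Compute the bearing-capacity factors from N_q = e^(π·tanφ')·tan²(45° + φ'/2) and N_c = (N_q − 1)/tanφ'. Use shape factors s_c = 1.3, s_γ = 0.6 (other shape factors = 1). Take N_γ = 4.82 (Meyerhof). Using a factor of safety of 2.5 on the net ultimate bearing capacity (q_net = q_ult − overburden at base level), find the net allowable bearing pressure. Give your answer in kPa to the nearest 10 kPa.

q_all(net) ≈ 280 kPa

N_q = e^(π·tan23°)·tan²(56.5°) = 8.66; N_c = (N_q − 1)/tanφ' = 18.05.
Overburden at base level: q = 15.8 × 2.2 = 34.76 kPa.
The water table is 1.11 m below the base (< B = 2 m), so the ½γBN_γ term uses γ̄ = γ' + (d_w/B)(γ − γ') = 7.69 + (1.11/2)(15.8 − 7.69) = 12.191 kN/m³.
Cohesion term c·N_c·s_c = 16.8 × 18.049 × 1.3 = 394.18 kPa; surcharge term q·N_q = 34.76 × 8.6612 = 301.06 kPa; self-weight term 0.5·γ·B·N_γ·s_γ = 0.5 × 12.191 × 2 × 4.82 × 0.6 = 35.257 kPa.
q_ult = 394.18 + 301.06 + 35.257 = 730.5 kPa.
q_net = 730.5 − 34.76 = 695.74 kPa.
q_all(net) = 695.74 / 2.5 = 278.3 kPa.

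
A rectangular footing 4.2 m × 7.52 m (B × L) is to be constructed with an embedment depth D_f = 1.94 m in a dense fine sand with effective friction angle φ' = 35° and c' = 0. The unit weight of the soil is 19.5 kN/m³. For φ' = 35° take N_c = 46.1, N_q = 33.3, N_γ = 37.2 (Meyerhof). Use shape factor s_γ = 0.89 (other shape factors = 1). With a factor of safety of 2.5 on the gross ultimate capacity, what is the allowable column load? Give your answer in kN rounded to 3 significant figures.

P_all ≈ 33000 kN

Overburden at base level: q = 19.5 × 1.94 = 37.83 kPa.
Surcharge term q·N_q = 37.83 × 33.3 = 1259.7 kPa; self-weight term 0.5·γ·B·N_γ·s_γ = 0.5 × 19.5 × 4.2 × 37.2 × 0.89 = 1355.8 kPa.
q_ult = 1259.7 + 1355.8 = 2615.5 kPa.
Gross allowable pressure q_all = 2615.5 / 2.5 = 1046.2 kPa.
Footing area = 31.584 m², so allowable column load = 1046.2 × 31.584 = 33043 kN.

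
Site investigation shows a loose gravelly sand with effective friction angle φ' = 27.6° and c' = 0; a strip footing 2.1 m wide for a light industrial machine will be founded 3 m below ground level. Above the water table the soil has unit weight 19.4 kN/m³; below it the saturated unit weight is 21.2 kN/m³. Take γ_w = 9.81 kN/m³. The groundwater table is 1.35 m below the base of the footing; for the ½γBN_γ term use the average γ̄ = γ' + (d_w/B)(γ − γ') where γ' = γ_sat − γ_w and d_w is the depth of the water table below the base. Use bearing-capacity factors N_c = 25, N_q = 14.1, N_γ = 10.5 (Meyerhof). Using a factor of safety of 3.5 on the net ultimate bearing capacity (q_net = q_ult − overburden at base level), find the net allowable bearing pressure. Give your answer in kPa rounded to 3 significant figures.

q_all(net) ≈ 270 kPa

Effective surcharge at the founding depth q = γ·D_f = 19.4 × 3 = 58.2 kPa.
With d_w = 1.35 m < B, γ̄ = 11.39 + (1.35/2.1) × (19.4 − 11.39) = 16.539 kN/m³.
q_ult = q·N_q + 0.5·γ·B·N_γ
     = 58.2 × 14.1 + 0.5 × 16.539 × 2.1 × 10.5
     = 820.62 + 182.35 = 1003 kPa.
q_net = 1003 − 58.2 = 944.77 kPa.
q_all(net) = 944.77 / 3.5 = 269.93 kPa.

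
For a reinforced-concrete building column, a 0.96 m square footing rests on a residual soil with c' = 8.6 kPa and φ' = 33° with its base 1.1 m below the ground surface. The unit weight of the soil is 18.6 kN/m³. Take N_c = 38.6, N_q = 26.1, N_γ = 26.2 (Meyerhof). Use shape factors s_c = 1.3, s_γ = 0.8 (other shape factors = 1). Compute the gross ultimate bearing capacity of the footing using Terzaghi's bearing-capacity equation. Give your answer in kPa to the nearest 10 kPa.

Overburden at base level: q = 18.6 × 1.1 = 20.46 kPa.
Cohesion term c·N_c·s_c = 8.6 × 38.6 × 1.3 = 431.55 kPa; surcharge term q·N_q = 20.46 × 26.1 = 534.01 kPa; self-weight term 0.5·γ·B·N_γ·s_γ = 0.5 × 18.6 × 0.96 × 26.2 × 0.8 = 187.13 kPa.
q_ult = 431.55 + 534.01 + 187.13 = 1152.7 kPa.

q_ult ≈ 1150 kPa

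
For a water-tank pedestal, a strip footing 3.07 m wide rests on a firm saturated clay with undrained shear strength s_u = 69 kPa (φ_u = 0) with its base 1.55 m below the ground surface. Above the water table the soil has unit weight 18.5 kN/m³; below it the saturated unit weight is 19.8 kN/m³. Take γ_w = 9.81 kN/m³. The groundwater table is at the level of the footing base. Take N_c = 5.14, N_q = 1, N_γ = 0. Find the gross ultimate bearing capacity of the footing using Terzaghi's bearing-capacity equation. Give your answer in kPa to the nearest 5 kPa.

q = γ·D_f = 18.5 × 1.55 = 28.675 kPa.
c·N_c = 69 × 5.14 = 354.66 kPa
q·N_q = 28.675 × 1 = 28.675 kPa
q_ult = 354.66 + 28.675 = 383.33 kPa.

q_ult ≈ 385 kPa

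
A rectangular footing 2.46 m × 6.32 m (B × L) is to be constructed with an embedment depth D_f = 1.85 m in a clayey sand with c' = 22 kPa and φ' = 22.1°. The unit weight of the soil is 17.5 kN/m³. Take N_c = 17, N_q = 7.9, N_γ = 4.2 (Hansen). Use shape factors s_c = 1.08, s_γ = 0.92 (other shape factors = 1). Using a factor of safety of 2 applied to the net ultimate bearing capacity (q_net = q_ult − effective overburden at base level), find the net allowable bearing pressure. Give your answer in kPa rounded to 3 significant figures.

Overburden at base level: q = 17.5 × 1.85 = 32.375 kPa.
Cohesion term c·N_c·s_c = 22 × 17 × 1.08 = 403.92 kPa; surcharge term q·N_q = 32.375 × 7.9 = 255.76 kPa; self-weight term 0.5·γ·B·N_γ·s_γ = 0.5 × 17.5 × 2.46 × 4.2 × 0.92 = 83.173 kPa.
q_ult = 403.92 + 255.76 + 83.173 = 742.86 kPa.
Net ultimate: q_net = 742.86 − 32.375 = 710.48 kPa.
q_all(net) = 710.48 / 2 = 355.24 kPa.

q_all(net) ≈ 355 kPa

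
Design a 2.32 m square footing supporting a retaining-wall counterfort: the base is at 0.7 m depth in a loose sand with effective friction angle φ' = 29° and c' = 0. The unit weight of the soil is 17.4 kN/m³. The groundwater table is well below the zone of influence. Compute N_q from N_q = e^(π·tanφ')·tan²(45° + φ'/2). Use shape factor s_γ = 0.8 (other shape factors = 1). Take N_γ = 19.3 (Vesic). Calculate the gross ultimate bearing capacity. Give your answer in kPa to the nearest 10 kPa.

q_ult ≈ 510 kPa

tan29° = 0.5543, so N_q = e^(π×0.5543)·tan²(59.5°) = 5.705 × 2.882 = 16.44.
Effective surcharge at the founding depth q = γ·D_f = 17.4 × 0.7 = 12.18 kPa.
q_ult = q·N_q + 0.5·γ·B·N_γ·s_γ
     = 12.18 × 16.443 + 0.5 × 17.4 × 2.32 × 19.3 × 0.8
     = 200.28 + 311.64 = 511.92 kPa.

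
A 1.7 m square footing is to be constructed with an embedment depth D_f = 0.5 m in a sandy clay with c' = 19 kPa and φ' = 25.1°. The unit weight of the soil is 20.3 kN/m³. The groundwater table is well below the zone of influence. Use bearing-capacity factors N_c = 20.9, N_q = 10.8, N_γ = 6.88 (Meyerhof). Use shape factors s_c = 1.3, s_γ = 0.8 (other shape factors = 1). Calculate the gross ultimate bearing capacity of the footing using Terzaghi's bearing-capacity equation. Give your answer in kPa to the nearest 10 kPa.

q_ult ≈ 720 kPa

Overburden at base level: q = 20.3 × 0.5 = 10.15 kPa.
Cohesion term c·N_c·s_c = 19 × 20.9 × 1.3 = 516.23 kPa; surcharge term q·N_q = 10.15 × 10.8 = 109.62 kPa; self-weight term 0.5·γ·B·N_γ·s_γ = 0.5 × 20.3 × 1.7 × 6.88 × 0.8 = 94.972 kPa.
q_ult = 516.23 + 109.62 + 94.972 = 720.82 kPa.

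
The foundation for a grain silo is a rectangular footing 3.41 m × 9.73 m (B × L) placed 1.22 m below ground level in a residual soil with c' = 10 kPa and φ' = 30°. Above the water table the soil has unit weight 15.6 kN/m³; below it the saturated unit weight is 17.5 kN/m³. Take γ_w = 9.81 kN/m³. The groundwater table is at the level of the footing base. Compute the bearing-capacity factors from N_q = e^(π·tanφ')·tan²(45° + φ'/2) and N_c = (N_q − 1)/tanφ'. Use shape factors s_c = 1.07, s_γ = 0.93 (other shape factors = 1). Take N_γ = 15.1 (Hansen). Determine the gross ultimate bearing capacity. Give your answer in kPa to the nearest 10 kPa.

tan30° = 0.5774, so N_q = e^(π×0.5774)·tan²(60°) = 6.134 × 3.0 = 18.4.
N_c = (18.4 − 1)/tan30° = 30.14.
Effective surcharge at the founding depth q = γ·D_f = 15.6 × 1.22 = 19.032 kPa.
The water table coincides with the base, so in the self-weight term γ → γ' = 7.69 kN/m³.
q_ult = c·N_c·s_c + q·N_q + 0.5·γ·B·N_γ·s_γ
     = 10 × 30.14 × 1.07 + 19.032 × 18.401 + 0.5 × 7.69 × 3.41 × 15.1 × 0.93
     = 322.49 + 350.21 + 184.12 = 856.83 kPa.

q_ult ≈ 860 kPa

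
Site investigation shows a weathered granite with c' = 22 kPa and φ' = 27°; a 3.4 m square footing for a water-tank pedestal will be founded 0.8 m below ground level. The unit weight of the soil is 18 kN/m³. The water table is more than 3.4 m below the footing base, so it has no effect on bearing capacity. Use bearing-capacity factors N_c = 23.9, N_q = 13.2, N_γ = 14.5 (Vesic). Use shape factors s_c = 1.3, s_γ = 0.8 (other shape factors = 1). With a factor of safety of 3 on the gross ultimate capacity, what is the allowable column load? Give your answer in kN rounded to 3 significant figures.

P_all ≈ 4730 kN

q = γ·D_f = 18 × 0.8 = 14.4 kPa.
c·N_c·s_c = 22 × 23.9 × 1.3 = 683.54 kPa
q·N_q = 14.4 × 13.2 = 190.08 kPa
0.5·γ·B·N_γ·s_γ = 0.5 × 18 × 3.4 × 14.5 × 0.8 = 354.96 kPa
q_ult = 683.54 + 190.08 + 354.96 = 1228.6 kPa.
Gross allowable pressure q_all = 1228.6 / 3 = 409.53 kPa.
Footing area = 11.56 m², so allowable column load = 409.53 × 11.56 = 4734.1 kN.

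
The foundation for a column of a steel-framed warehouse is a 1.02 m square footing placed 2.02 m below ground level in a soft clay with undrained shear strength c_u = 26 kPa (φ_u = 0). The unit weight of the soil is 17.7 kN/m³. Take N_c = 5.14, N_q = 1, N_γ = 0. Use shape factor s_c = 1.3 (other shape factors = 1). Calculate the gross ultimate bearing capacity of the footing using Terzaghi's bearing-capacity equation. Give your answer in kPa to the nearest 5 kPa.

q_ult ≈ 210 kPa

Effective surcharge at the founding depth q = γ·D_f = 17.7 × 2.02 = 35.754 kPa.
q_ult = c·N_c·s_c + q·N_q
     = 26 × 5.14 × 1.3 + 35.754 × 1
     = 173.73 + 35.754 = 209.49 kPa.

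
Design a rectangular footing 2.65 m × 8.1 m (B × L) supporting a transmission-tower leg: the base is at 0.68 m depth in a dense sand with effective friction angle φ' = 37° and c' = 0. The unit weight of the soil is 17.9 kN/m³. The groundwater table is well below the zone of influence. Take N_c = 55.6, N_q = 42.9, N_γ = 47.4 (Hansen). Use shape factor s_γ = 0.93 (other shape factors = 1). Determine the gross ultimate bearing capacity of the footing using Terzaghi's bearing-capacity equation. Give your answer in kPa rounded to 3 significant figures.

q_ult ≈ 1570 kPa

Overburden at base level: q = 17.9 × 0.68 = 12.172 kPa.
Surcharge term q·N_q = 12.172 × 42.9 = 522.18 kPa; self-weight term 0.5·γ·B·N_γ·s_γ = 0.5 × 17.9 × 2.65 × 47.4 × 0.93 = 1045.5 kPa.
q_ult = 522.18 + 1045.5 = 1567.7 kPa.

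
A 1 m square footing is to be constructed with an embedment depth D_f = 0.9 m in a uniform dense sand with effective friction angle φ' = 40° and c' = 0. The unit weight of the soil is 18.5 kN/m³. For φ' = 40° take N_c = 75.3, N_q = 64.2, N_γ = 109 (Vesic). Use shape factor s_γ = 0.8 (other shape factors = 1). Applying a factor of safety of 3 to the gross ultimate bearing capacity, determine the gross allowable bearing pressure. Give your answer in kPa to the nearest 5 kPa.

q_all ≈ 625 kPa

Overburden at base level: q = 18.5 × 0.9 = 16.65 kPa.
Surcharge term q·N_q = 16.65 × 64.2 = 1068.9 kPa; self-weight term 0.5·γ·B·N_γ·s_γ = 0.5 × 18.5 × 1 × 109 × 0.8 = 806.6 kPa.
q_ult = 1068.9 + 806.6 = 1875.5 kPa.
q_all = q_ult / FS = 1875.5 / 3 = 625.18 kPa.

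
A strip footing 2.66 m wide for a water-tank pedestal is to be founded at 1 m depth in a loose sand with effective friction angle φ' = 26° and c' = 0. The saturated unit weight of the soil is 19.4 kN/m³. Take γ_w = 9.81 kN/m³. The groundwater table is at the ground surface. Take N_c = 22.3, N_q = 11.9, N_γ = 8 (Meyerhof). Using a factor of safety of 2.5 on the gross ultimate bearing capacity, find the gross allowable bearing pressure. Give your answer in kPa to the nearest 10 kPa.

q_all ≈ 90 kPa

With the water table at the surface the whole profile is submerged: γ' = 19.4 − 9.81 = 9.59 kN/m³, so q = γ'·D_f = 9.59 kPa; the same γ' applies in the ½γBN_γ term.
q_ult = q·N_q + 0.5·γ·B·N_γ
     = 9.59 × 11.9 + 0.5 × 9.59 × 2.66 × 8
     = 114.12 + 102.04 = 216.16 kPa.
q_all = 216.16 / 2.5 = 86.463 kPa.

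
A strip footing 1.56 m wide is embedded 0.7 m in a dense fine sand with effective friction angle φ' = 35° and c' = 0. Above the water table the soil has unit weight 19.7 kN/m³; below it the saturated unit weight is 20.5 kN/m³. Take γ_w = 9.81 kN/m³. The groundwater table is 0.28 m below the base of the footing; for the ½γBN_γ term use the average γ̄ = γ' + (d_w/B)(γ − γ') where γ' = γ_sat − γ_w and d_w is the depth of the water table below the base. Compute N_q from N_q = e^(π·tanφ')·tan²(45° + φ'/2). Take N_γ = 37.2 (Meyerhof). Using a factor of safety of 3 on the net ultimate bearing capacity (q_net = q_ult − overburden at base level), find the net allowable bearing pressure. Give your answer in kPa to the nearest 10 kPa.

N_q = e^(π·tan35°)·tan²(62.5°) = 33.3.
q = γ·D_f = 19.7 × 0.7 = 13.79 kPa.
γ' = 10.69 kN/m³; averaging over the depth B below the base, γ̄ = γ' + (d_w/B)(γ − γ') = 12.307 kN/m³.
q·N_q = 13.79 × 33.296 = 459.15 kPa
0.5·γ·B·N_γ = 0.5 × 12.307 × 1.56 × 37.2 = 357.11 kPa
q_ult = 459.15 + 357.11 = 816.26 kPa.
q_net = 816.26 − 13.79 = 802.47 kPa.
q_all(net) = 802.47 / 3 = 267.49 kPa.

q_all(net) ≈ 270 kPa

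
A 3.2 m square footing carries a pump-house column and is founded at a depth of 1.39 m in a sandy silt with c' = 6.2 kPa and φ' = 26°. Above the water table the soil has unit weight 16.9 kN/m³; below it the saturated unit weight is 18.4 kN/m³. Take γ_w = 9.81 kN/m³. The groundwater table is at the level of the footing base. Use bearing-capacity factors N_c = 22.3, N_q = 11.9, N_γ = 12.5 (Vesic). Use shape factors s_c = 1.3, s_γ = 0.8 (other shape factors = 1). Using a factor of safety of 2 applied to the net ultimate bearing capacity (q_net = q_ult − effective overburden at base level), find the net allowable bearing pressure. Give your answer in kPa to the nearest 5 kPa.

q_all(net) ≈ 285 kPa

Overburden at base level: q = 16.9 × 1.39 = 23.491 kPa.
Below the base the soil is submerged, so the ½γBN_γ term uses γ' = 18.4 − 9.81 = 8.59 kN/m³.
Cohesion term c·N_c·s_c = 6.2 × 22.3 × 1.3 = 179.74 kPa; surcharge term q·N_q = 23.491 × 11.9 = 279.54 kPa; self-weight term 0.5·γ·B·N_γ·s_γ = 0.5 × 8.59 × 3.2 × 12.5 × 0.8 = 137.44 kPa.
q_ult = 179.74 + 279.54 + 137.44 = 596.72 kPa.
Net ultimate: q_net = 596.72 − 23.491 = 573.23 kPa.
q_all(net) = 573.23 / 2 = 286.61 kPa.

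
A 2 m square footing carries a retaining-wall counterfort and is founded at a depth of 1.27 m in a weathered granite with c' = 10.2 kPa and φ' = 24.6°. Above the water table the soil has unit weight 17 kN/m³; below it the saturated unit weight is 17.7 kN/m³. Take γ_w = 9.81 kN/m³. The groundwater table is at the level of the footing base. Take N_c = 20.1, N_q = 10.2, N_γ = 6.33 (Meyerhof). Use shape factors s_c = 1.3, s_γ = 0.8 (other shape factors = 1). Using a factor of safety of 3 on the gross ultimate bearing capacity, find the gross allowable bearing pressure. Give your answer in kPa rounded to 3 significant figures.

Overburden at base level: q = 17 × 1.27 = 21.59 kPa.
Below the base the soil is submerged, so the ½γBN_γ term uses γ' = 17.7 − 9.81 = 7.89 kN/m³.
Cohesion term c·N_c·s_c = 10.2 × 20.1 × 1.3 = 266.53 kPa; surcharge term q·N_q = 21.59 × 10.2 = 220.22 kPa; self-weight term 0.5·γ·B·N_γ·s_γ = 0.5 × 7.89 × 2 × 6.33 × 0.8 = 39.955 kPa.
q_ult = 266.53 + 220.22 + 39.955 = 526.7 kPa.
q_all = 526.7 / 3 = 175.57 kPa.

q_all ≈ 176 kPa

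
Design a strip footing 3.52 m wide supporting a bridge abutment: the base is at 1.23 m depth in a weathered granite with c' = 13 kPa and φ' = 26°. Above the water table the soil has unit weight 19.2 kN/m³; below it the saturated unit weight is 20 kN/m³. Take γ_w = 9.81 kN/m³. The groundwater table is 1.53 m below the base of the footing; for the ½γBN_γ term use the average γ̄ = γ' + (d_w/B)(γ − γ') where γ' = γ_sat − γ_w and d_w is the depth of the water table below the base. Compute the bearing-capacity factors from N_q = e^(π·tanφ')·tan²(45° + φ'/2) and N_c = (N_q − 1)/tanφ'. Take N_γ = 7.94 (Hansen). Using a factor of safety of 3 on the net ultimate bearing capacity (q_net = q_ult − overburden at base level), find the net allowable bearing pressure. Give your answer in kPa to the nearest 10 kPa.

q_all(net) ≈ 250 kPa

N_q = e^(π·tan26°)·tan²(58°) = 11.85; N_c = (N_q − 1)/tanφ' = 22.25.
Overburden at base level: q = 19.2 × 1.23 = 23.616 kPa.
The water table is 1.53 m below the base (< B = 3.52 m), so the ½γBN_γ term uses γ̄ = γ' + (d_w/B)(γ − γ') = 10.19 + (1.53/3.52)(19.2 − 10.19) = 14.106 kN/m³.
Cohesion term c·N_c = 13 × 22.254 = 289.31 kPa; surcharge term q·N_q = 23.616 × 11.854 = 279.95 kPa; self-weight term 0.5·γ·B·N_γ = 0.5 × 14.106 × 3.52 × 7.94 = 197.13 kPa.
q_ult = 289.31 + 279.95 + 197.13 = 766.38 kPa.
q_net = 766.38 − 23.616 = 742.77 kPa.
q_all(net) = 742.77 / 3 = 247.59 kPa.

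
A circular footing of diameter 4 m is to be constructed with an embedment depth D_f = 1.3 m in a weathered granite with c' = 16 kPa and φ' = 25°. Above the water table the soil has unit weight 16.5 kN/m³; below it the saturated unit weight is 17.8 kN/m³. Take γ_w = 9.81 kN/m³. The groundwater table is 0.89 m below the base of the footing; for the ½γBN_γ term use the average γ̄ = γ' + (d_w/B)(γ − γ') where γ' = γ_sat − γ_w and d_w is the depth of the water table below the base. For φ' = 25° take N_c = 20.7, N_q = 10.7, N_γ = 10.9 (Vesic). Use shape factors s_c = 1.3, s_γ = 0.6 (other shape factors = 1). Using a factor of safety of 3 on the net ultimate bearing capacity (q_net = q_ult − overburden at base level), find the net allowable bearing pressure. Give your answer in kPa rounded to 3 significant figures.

q_all(net) ≈ 256 kPa

Overburden at base level: q = 16.5 × 1.3 = 21.45 kPa.
The water table is 0.89 m below the base (< B = 4 m), so the ½γBN_γ term uses γ̄ = γ' + (d_w/B)(γ − γ') = 7.99 + (0.89/4)(16.5 − 7.99) = 9.8835 kN/m³.
Cohesion term c·N_c·s_c = 16 × 20.7 × 1.3 = 430.56 kPa; surcharge term q·N_q = 21.45 × 10.7 = 229.51 kPa; self-weight term 0.5·γ·B·N_γ·s_γ = 0.5 × 9.8835 × 4 × 10.9 × 0.6 = 129.28 kPa.
q_ult = 430.56 + 229.51 + 129.28 = 789.35 kPa.
q_net = 789.35 − 21.45 = 767.9 kPa.
q_all(net) = 767.9 / 3 = 255.97 kPa.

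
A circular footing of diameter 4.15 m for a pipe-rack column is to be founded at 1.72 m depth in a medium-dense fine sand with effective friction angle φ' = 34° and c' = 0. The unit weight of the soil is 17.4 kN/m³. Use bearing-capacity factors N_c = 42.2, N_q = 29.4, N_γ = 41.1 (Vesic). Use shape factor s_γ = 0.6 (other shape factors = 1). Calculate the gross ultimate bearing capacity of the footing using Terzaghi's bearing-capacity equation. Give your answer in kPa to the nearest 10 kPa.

q_ult ≈ 1770 kPa

q = γ·D_f = 17.4 × 1.72 = 29.928 kPa.
q·N_q = 29.928 × 29.4 = 879.88 kPa
0.5·γ·B·N_γ·s_γ = 0.5 × 17.4 × 4.15 × 41.1 × 0.6 = 890.35 kPa
q_ult = 879.88 + 890.35 = 1770.2 kPa.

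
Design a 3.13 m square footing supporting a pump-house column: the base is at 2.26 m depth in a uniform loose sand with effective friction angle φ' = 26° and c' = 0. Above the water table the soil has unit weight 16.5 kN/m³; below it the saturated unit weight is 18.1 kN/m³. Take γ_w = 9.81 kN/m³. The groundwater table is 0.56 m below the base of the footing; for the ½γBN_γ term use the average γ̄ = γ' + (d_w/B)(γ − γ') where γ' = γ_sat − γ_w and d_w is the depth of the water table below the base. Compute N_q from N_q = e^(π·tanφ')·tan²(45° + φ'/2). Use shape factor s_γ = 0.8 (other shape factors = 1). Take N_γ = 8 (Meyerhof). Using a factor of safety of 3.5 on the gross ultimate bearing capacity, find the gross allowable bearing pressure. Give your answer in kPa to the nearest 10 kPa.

N_q = e^(π·tan26°)·tan²(58°) = 11.85.
Overburden at base level: q = 16.5 × 2.26 = 37.29 kPa.
The water table is 0.56 m below the base (< B = 3.13 m), so the ½γBN_γ term uses γ̄ = γ' + (d_w/B)(γ − γ') = 8.29 + (0.56/3.13)(16.5 − 8.29) = 9.7589 kN/m³.
Surcharge term q·N_q = 37.29 × 11.854 = 442.04 kPa; self-weight term 0.5·γ·B·N_γ·s_γ = 0.5 × 9.7589 × 3.13 × 8 × 0.8 = 97.745 kPa.
q_ult = 442.04 + 97.745 = 539.79 kPa.
q_all = 539.79 / 3.5 = 154.23 kPa.

q_all ≈ 150 kPa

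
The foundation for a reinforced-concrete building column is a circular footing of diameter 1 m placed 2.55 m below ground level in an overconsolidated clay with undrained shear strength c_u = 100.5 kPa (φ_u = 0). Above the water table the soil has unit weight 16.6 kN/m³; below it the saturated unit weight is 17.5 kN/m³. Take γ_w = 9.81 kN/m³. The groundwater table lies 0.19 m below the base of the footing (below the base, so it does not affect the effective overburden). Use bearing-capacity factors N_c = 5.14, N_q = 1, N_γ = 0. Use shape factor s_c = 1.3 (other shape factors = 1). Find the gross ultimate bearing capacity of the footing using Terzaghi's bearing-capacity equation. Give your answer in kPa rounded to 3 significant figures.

Effective surcharge at the founding depth q = γ·D_f = 16.6 × 2.55 = 42.33 kPa.
q_ult = c·N_c·s_c + q·N_q
     = 100.5 × 5.14 × 1.3 + 42.33 × 1
     = 671.54 + 42.33 = 713.87 kPa.

q_ult ≈ 714 kPa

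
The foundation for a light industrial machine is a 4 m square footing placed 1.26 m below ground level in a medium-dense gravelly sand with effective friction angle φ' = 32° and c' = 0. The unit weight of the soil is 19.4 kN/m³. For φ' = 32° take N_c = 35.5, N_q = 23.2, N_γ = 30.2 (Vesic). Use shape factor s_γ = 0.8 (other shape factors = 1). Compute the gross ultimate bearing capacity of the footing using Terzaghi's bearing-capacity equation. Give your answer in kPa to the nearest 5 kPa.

q = γ·D_f = 19.4 × 1.26 = 24.444 kPa.
q·N_q = 24.444 × 23.2 = 567.1 kPa
0.5·γ·B·N_γ·s_γ = 0.5 × 19.4 × 4 × 30.2 × 0.8 = 937.41 kPa
q_ult = 567.1 + 937.41 = 1504.5 kPa.

q_ult ≈ 1505 kPa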